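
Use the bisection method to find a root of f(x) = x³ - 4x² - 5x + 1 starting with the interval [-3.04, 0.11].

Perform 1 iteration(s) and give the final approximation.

f(x) = x³ - 4x² - 5x + 1
Initial interval: [-3.04, 0.11]

Iteration 1:
  c_1 = (-3.040000 + 0.110000)/2 = -1.465000
  f(c_1) = f(-1.465000) = -3.404120
  f(a) × f(c) ≥ 0, new interval: [-1.465000, 0.110000]

After 1 iteration(s), the approximation is c_1 = -1.465000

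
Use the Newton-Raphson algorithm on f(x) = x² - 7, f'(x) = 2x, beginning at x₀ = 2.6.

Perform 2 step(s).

f(x) = x² - 7
f'(x) = 2x
x₀ = 2.6

Newton-Raphson formula: x_{n+1} = x_n - f(x_n)/f'(x_n)

Iteration 1:
  f(2.600000) = -0.240000
  f'(2.600000) = 5.200000
  x_1 = 2.600000 - (-0.240000)/5.200000 = 2.646154
Iteration 2:
  f(2.646154) = 0.002130
  f'(2.646154) = 5.292308
  x_2 = 2.646154 - 0.002130/5.292308 = 2.645751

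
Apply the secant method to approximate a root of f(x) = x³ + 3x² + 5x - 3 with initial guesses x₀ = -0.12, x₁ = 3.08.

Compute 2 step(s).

f(x) = x³ + 3x² + 5x - 3
x₀ = -0.12, x₁ = 3.08

Secant formula: x_{n+1} = x_n - f(x_n)(x_n - x_{n-1})/(f(x_n) - f(x_{n-1}))

Iteration 1:
  f(-0.120000) = -3.558528
  f(3.080000) = 70.077312
  x_2 = 3.080000 - 70.077312×(3.080000 - (-0.120000))/(70.077312 - (-3.558528))
       = 0.034643
Iteration 2:
  f(3.080000) = 70.077312
  f(0.034643) = -2.823141
  x_3 = 0.034643 - (-2.823141)×(0.034643 - 3.080000)/(-2.823141 - 70.077312)
       = 0.152578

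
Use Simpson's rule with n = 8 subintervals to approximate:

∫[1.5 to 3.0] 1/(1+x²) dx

f(x) = 1/(1+x²)
a = 1.5, b = 3.0, n = 8
h = (b - a)/n = 0.187500

Simpson's rule: (h/3)[f(x₀) + 4f(x₁) + 2f(x₂) + ... + f(xₙ)]

x_0 = 1.5000, f(x_0) = 0.307692, coefficient = 1
x_1 = 1.6875, f(x_1) = 0.259898, coefficient = 4
x_2 = 1.8750, f(x_2) = 0.221453, coefficient = 2
x_3 = 2.0625, f(x_3) = 0.190335, coefficient = 4
x_4 = 2.2500, f(x_4) = 0.164948, coefficient = 2
x_5 = 2.4375, f(x_5) = 0.144063, coefficient = 4
x_6 = 2.6250, f(x_6) = 0.126733, coefficient = 2
x_7 = 2.8125, f(x_7) = 0.112231, coefficient = 4
x_8 = 3.0000, f(x_8) = 0.100000, coefficient = 1

I ≈ (0.187500/3) × 4.260071 = 0.266254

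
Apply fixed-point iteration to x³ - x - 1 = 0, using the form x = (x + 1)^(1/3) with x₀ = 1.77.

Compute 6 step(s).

Equation: x³ - x - 1 = 0
Fixed-point form: x = (x + 1)^(1/3)
x₀ = 1.77

x_1 = g(1.770000) = 1.404408
x_2 = g(1.404408) = 1.339685
x_3 = g(1.339685) = 1.327555
x_4 = g(1.327555) = 1.325257
x_5 = g(1.325257) = 1.324820
x_6 = g(1.324820) = 1.324737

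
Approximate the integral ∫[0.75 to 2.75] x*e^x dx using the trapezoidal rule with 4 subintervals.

f(x) = x*e^x
a = 0.75, b = 2.75, n = 4
h = (b - a)/n = 0.500000

Trapezoidal rule: (h/2)[f(x₀) + 2f(x₁) + 2f(x₂) + ... + f(xₙ)]

x_0 = 0.7500, f(x_0) = 1.587750, coefficient = 1
x_1 = 1.2500, f(x_1) = 4.362929, coefficient = 2
x_2 = 1.7500, f(x_2) = 10.070555, coefficient = 2
x_3 = 2.2500, f(x_3) = 21.347406, coefficient = 2
x_4 = 2.7500, f(x_4) = 43.017238, coefficient = 1

I ≈ (0.500000/2) × 116.166766 = 29.041691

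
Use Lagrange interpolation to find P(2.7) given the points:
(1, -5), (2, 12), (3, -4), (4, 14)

Lagrange interpolation formula:
P(x) = Σ yᵢ × Lᵢ(x)
where Lᵢ(x) = Π_{j≠i} (x - xⱼ)/(xᵢ - xⱼ)

L_0(2.7) = (2.7 - 2)/(1 - 2) × (2.7 - 3)/(1 - 3) × (2.7 - 4)/(1 - 4) = -0.045500
L_1(2.7) = (2.7 - 1)/(2 - 1) × (2.7 - 3)/(2 - 3) × (2.7 - 4)/(2 - 4) = 0.331500
L_2(2.7) = (2.7 - 1)/(3 - 1) × (2.7 - 2)/(3 - 2) × (2.7 - 4)/(3 - 4) = 0.773500
L_3(2.7) = (2.7 - 1)/(4 - 1) × (2.7 - 2)/(4 - 2) × (2.7 - 3)/(4 - 3) = -0.059500

P(2.7) = (-5)×L_0(2.7) + 12×L_1(2.7) + (-4)×L_2(2.7) + 14×L_3(2.7)
P(2.7) = 0.278500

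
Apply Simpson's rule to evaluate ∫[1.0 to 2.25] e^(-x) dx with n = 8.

f(x) = e^(-x)
a = 1.0, b = 2.25, n = 8
h = (b - a)/n = 0.156250

Simpson's rule: (h/3)[f(x₀) + 4f(x₁) + 2f(x₂) + ... + f(xₙ)]

x_0 = 1.0000, f(x_0) = 0.367879, coefficient = 1
x_1 = 1.1562, f(x_1) = 0.314664, coefficient = 4
x_2 = 1.3125, f(x_2) = 0.269146, coefficient = 2
x_3 = 1.4688, f(x_3) = 0.230213, coefficient = 4
x_4 = 1.6250, f(x_4) = 0.196912, coefficient = 2
x_5 = 1.7812, f(x_5) = 0.168427, coefficient = 4
x_6 = 1.9375, f(x_6) = 0.144064, coefficient = 2
x_7 = 2.0938, f(x_7) = 0.123224, coefficient = 4
x_8 = 2.2500, f(x_8) = 0.105399, coefficient = 1

I ≈ (0.156250/3) × 5.039637 = 0.262481
Exact value: 0.262480
Error: 0.000001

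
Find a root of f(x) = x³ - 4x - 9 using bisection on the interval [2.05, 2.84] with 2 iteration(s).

f(x) = x³ - 4x - 9
Initial interval: [2.05, 2.84]

Iteration 1:
  c_1 = (2.050000 + 2.840000)/2 = 2.445000
  f(c_1) = f(2.445000) = -4.163729
  f(a) × f(c) ≥ 0, new interval: [2.445000, 2.840000]
Iteration 2:
  c_2 = (2.445000 + 2.840000)/2 = 2.642500
  f(c_2) = f(2.642500) = -1.117934
  f(a) × f(c) ≥ 0, new interval: [2.642500, 2.840000]

After 2 iteration(s), the approximation is c_2 = 2.642500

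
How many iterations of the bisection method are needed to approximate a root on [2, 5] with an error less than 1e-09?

We need (b-a)/2^n ≤ 1e-09
(5 - 2)/2^n ≤ 1e-09
3/2^n ≤ 1e-09
2^n ≥ 3000000000
n ≥ log₂(3000000000) = 31.48
n ≥ 32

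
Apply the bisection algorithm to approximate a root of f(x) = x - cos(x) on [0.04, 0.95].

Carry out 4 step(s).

f(x) = x - cos(x)
Initial interval: [0.04, 0.95]

Iteration 1:
  c_1 = (0.040000 + 0.950000)/2 = 0.495000
  f(c_1) = f(0.495000) = -0.384969
  f(a) × f(c) ≥ 0, new interval: [0.495000, 0.950000]
Iteration 2:
  c_2 = (0.495000 + 0.950000)/2 = 0.722500
  f(c_2) = f(0.722500) = -0.027655
  f(a) × f(c) ≥ 0, new interval: [0.722500, 0.950000]
Iteration 3:
  c_3 = (0.722500 + 0.950000)/2 = 0.836250
  f(c_3) = f(0.836250) = 0.165999
  f(a) × f(c) < 0, new interval: [0.722500, 0.836250]
Iteration 4:
  c_4 = (0.722500 + 0.836250)/2 = 0.779375
  f(c_4) = f(0.779375) = 0.068022
  f(a) × f(c) < 0, new interval: [0.722500, 0.779375]

After 4 iteration(s), the approximation is c_4 = 0.779375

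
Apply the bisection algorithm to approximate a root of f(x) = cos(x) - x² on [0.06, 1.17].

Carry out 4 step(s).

f(x) = cos(x) - x²
Initial interval: [0.06, 1.17]

Iteration 1:
  c_1 = (0.060000 + 1.170000)/2 = 0.615000
  f(c_1) = f(0.615000) = 0.438548
  f(a) × f(c) ≥ 0, new interval: [0.615000, 1.170000]
Iteration 2:
  c_2 = (0.615000 + 1.170000)/2 = 0.892500
  f(c_2) = f(0.892500) = -0.169089
  f(a) × f(c) < 0, new interval: [0.615000, 0.892500]
Iteration 3:
  c_3 = (0.615000 + 0.892500)/2 = 0.753750
  f(c_3) = f(0.753750) = 0.160989
  f(a) × f(c) ≥ 0, new interval: [0.753750, 0.892500]
Iteration 4:
  c_4 = (0.753750 + 0.892500)/2 = 0.823125
  f(c_4) = f(0.823125) = 0.002398
  f(a) × f(c) ≥ 0, new interval: [0.823125, 0.892500]

After 4 iteration(s), the approximation is c_4 = 0.823125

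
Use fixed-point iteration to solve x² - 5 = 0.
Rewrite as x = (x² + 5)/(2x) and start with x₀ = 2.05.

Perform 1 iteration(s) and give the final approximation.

Equation: x² - 5 = 0
Fixed-point form: x = (x² + 5)/(2x)
x₀ = 2.05

x_1 = g(2.050000) = 2.244512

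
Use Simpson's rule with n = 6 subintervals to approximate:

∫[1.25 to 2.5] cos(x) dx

f(x) = cos(x)
a = 1.25, b = 2.5, n = 6
h = (b - a)/n = 0.208333

Simpson's rule: (h/3)[f(x₀) + 4f(x₁) + 2f(x₂) + ... + f(xₙ)]

x_0 = 1.2500, f(x_0) = 0.315322, coefficient = 1
x_1 = 1.4583, f(x_1) = 0.112226, coefficient = 4
x_2 = 1.6667, f(x_2) = -0.095724, coefficient = 2
x_3 = 1.8750, f(x_3) = -0.299534, coefficient = 4
x_4 = 2.0833, f(x_4) = -0.490390, coefficient = 2
x_5 = 2.2917, f(x_5) = -0.660039, coefficient = 4
x_6 = 2.5000, f(x_6) = -0.801144, coefficient = 1

I ≈ (0.208333/3) × -5.047433 = -0.350516
Exact value: -0.350512
Error: 0.000004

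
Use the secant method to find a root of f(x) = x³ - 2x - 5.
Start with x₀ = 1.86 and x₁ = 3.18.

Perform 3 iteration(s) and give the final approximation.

f(x) = x³ - 2x - 5
x₀ = 1.86, x₁ = 3.18

Secant formula: x_{n+1} = x_n - f(x_n)(x_n - x_{n-1})/(f(x_n) - f(x_{n-1}))

Iteration 1:
  f(1.860000) = -2.285144
  f(3.180000) = 20.797432
  x_2 = 3.180000 - 20.797432×(3.180000 - 1.860000)/(20.797432 - (-2.285144))
       = 1.990678
Iteration 2:
  f(3.180000) = 20.797432
  f(1.990678) = -1.092697
  x_3 = 1.990678 - (-1.092697)×(1.990678 - 3.180000)/(-1.092697 - 20.797432)
       = 2.050046
Iteration 3:
  f(1.990678) = -1.092697
  f(2.050046) = -0.484387
  x_4 = 2.050046 - (-0.484387)×(2.050046 - 1.990678)/(-0.484387 - (-1.092697))
       = 2.097320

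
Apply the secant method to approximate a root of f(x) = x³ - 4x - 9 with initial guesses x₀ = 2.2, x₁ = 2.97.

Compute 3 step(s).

f(x) = x³ - 4x - 9
x₀ = 2.2, x₁ = 2.97

Secant formula: x_{n+1} = x_n - f(x_n)(x_n - x_{n-1})/(f(x_n) - f(x_{n-1}))

Iteration 1:
  f(2.200000) = -7.152000
  f(2.970000) = 5.318073
  x_2 = 2.970000 - 5.318073×(2.970000 - 2.200000)/(5.318073 - (-7.152000))
       = 2.641621
Iteration 2:
  f(2.970000) = 5.318073
  f(2.641621) = -1.132834
  x_3 = 2.641621 - (-1.132834)×(2.641621 - 2.970000)/(-1.132834 - 5.318073)
       = 2.699287
Iteration 3:
  f(2.641621) = -1.132834
  f(2.699287) = -0.129742
  x_4 = 2.699287 - (-0.129742)×(2.699287 - 2.641621)/(-0.129742 - (-1.132834))
       = 2.706745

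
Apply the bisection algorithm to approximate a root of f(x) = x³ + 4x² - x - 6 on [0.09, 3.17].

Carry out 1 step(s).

f(x) = x³ + 4x² - x - 6
Initial interval: [0.09, 3.17]

Iteration 1:
  c_1 = (0.090000 + 3.170000)/2 = 1.630000
  f(c_1) = f(1.630000) = 7.328347
  f(a) × f(c) < 0, new interval: [0.090000, 1.630000]

After 1 iteration(s), the approximation is c_1 = 1.630000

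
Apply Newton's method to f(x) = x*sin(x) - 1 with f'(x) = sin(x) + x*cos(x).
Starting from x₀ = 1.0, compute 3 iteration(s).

f(x) = x*sin(x) - 1
f'(x) = sin(x) + x*cos(x)
x₀ = 1.0

Newton-Raphson formula: x_{n+1} = x_n - f(x_n)/f'(x_n)

Iteration 1:
  f(1.000000) = -0.158529
  f'(1.000000) = 1.381773
  x_1 = 1.000000 - (-0.158529)/1.381773 = 1.114729
Iteration 2:
  f(1.114729) = 0.000794
  f'(1.114729) = 1.388741
  x_2 = 1.114729 - 0.000794/1.388741 = 1.114157
Iteration 3:
  f(1.114157) = 0.000000
  f'(1.114157) = 1.388809
  x_3 = 1.114157 - 0.000000/1.388809 = 1.114157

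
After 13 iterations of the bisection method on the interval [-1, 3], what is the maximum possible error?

Bisection error bound: |error| ≤ (b-a)/2^n
|error| ≤ (3 - (-1))/2^13 = 4/2^13
|error| ≤ 0.0004882812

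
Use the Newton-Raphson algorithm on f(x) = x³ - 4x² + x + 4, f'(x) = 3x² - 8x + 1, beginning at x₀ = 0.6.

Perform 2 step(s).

f(x) = x³ - 4x² + x + 4
f'(x) = 3x² - 8x + 1
x₀ = 0.6

Newton-Raphson formula: x_{n+1} = x_n - f(x_n)/f'(x_n)

Iteration 1:
  f(0.600000) = 3.376000
  f'(0.600000) = -2.720000
  x_1 = 0.600000 - 3.376000/(-2.720000) = 1.841176
Iteration 2:
  f(1.841176) = -1.477086
  f'(1.841176) = -3.559619
  x_2 = 1.841176 - (-1.477086)/(-3.559619) = 1.426220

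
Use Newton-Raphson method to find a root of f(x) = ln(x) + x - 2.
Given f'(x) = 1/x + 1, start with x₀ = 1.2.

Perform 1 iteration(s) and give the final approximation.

f(x) = ln(x) + x - 2
f'(x) = 1/x + 1
x₀ = 1.2

Newton-Raphson formula: x_{n+1} = x_n - f(x_n)/f'(x_n)

Iteration 1:
  f(1.200000) = -0.617678
  f'(1.200000) = 1.833333
  x_1 = 1.200000 - (-0.617678)/1.833333 = 1.536916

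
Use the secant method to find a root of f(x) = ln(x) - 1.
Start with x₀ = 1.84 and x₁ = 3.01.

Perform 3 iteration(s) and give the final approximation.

f(x) = ln(x) - 1
x₀ = 1.84, x₁ = 3.01

Secant formula: x_{n+1} = x_n - f(x_n)(x_n - x_{n-1})/(f(x_n) - f(x_{n-1}))

Iteration 1:
  f(1.840000) = -0.390234
  f(3.010000) = 0.101940
  x_2 = 3.010000 - 0.101940×(3.010000 - 1.840000)/(0.101940 - (-0.390234))
       = 2.767667
Iteration 2:
  f(3.010000) = 0.101940
  f(2.767667) = 0.018005
  x_3 = 2.767667 - 0.018005×(2.767667 - 3.010000)/(0.018005 - 0.101940)
       = 2.715685
Iteration 3:
  f(2.767667) = 0.018005
  f(2.715685) = -0.000956
  x_4 = 2.715685 - (-0.000956)×(2.715685 - 2.767667)/(-0.000956 - 0.018005)
       = 2.718305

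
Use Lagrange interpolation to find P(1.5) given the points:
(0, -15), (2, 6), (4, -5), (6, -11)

Lagrange interpolation formula:
P(x) = Σ yᵢ × Lᵢ(x)
where Lᵢ(x) = Π_{j≠i} (x - xⱼ)/(xᵢ - xⱼ)

L_0(1.5) = (1.5 - 2)/(0 - 2) × (1.5 - 4)/(0 - 4) × (1.5 - 6)/(0 - 6) = 0.117188
L_1(1.5) = (1.5 - 0)/(2 - 0) × (1.5 - 4)/(2 - 4) × (1.5 - 6)/(2 - 6) = 1.054688
L_2(1.5) = (1.5 - 0)/(4 - 0) × (1.5 - 2)/(4 - 2) × (1.5 - 6)/(4 - 6) = -0.210938
L_3(1.5) = (1.5 - 0)/(6 - 0) × (1.5 - 2)/(6 - 2) × (1.5 - 4)/(6 - 4) = 0.039062

P(1.5) = (-15)×L_0(1.5) + 6×L_1(1.5) + (-5)×L_2(1.5) + (-11)×L_3(1.5)
P(1.5) = 5.195312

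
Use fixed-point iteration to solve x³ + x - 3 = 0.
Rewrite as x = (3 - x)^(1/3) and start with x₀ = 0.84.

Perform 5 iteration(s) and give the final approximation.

Equation: x³ + x - 3 = 0
Fixed-point form: x = (3 - x)^(1/3)
x₀ = 0.84

x_1 = g(0.840000) = 1.292661
x_2 = g(1.292661) = 1.195198
x_3 = g(1.195198) = 1.217521
x_4 = g(1.217521) = 1.212481
x_5 = g(1.212481) = 1.213622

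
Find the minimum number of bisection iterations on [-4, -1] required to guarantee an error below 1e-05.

We need (b-a)/2^n ≤ 1e-05
(-1 - (-4))/2^n ≤ 1e-05
3/2^n ≤ 1e-05
2^n ≥ 300000
n ≥ log₂(300000) = 18.19
n ≥ 19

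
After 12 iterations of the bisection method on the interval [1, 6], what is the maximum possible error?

Bisection error bound: |error| ≤ (b-a)/2^n
|error| ≤ (6 - 1)/2^12 = 5/2^12
|error| ≤ 0.0012207031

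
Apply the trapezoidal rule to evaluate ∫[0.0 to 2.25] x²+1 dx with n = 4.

f(x) = x²+1
a = 0.0, b = 2.25, n = 4
h = (b - a)/n = 0.562500

Trapezoidal rule: (h/2)[f(x₀) + 2f(x₁) + 2f(x₂) + ... + f(xₙ)]

x_0 = 0.0000, f(x_0) = 1.000000, coefficient = 1
x_1 = 0.5625, f(x_1) = 1.316406, coefficient = 2
x_2 = 1.1250, f(x_2) = 2.265625, coefficient = 2
x_3 = 1.6875, f(x_3) = 3.847656, coefficient = 2
x_4 = 2.2500, f(x_4) = 6.062500, coefficient = 1

I ≈ (0.562500/2) × 21.921875 = 6.165527
Exact value: 6.046875
Error: 0.118652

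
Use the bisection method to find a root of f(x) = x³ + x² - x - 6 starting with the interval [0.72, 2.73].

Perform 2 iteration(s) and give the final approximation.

f(x) = x³ + x² - x - 6
Initial interval: [0.72, 2.73]

Iteration 1:
  c_1 = (0.720000 + 2.730000)/2 = 1.725000
  f(c_1) = f(1.725000) = 0.383578
  f(a) × f(c) < 0, new interval: [0.720000, 1.725000]
Iteration 2:
  c_2 = (0.720000 + 1.725000)/2 = 1.222500
  f(c_2) = f(1.222500) = -3.900960
  f(a) × f(c) ≥ 0, new interval: [1.222500, 1.725000]

After 2 iteration(s), the approximation is c_2 = 1.222500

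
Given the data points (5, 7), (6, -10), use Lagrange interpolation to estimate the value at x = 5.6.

Lagrange interpolation formula:
P(x) = Σ yᵢ × Lᵢ(x)
where Lᵢ(x) = Π_{j≠i} (x - xⱼ)/(xᵢ - xⱼ)

L_0(5.6) = (5.6 - 6)/(5 - 6) = 0.400000
L_1(5.6) = (5.6 - 5)/(6 - 5) = 0.600000

P(5.6) = 7×L_0(5.6) + (-10)×L_1(5.6)
P(5.6) = -3.200000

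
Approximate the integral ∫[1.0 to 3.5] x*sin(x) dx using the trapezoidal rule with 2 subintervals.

f(x) = x*sin(x)
a = 1.0, b = 3.5, n = 2
h = (b - a)/n = 1.250000

Trapezoidal rule: (h/2)[f(x₀) + 2f(x₁) + 2f(x₂) + ... + f(xₙ)]

x_0 = 1.0000, f(x_0) = 0.841471, coefficient = 1
x_1 = 2.2500, f(x_1) = 1.750665, coefficient = 2
x_2 = 3.5000, f(x_2) = -1.227741, coefficient = 1

I ≈ (1.250000/2) × 3.115059 = 1.946912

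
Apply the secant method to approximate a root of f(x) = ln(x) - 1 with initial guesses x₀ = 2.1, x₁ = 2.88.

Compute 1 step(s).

f(x) = ln(x) - 1
x₀ = 2.1, x₁ = 2.88

Secant formula: x_{n+1} = x_n - f(x_n)(x_n - x_{n-1})/(f(x_n) - f(x_{n-1}))

Iteration 1:
  f(2.100000) = -0.258063
  f(2.880000) = 0.057790
  x_2 = 2.880000 - 0.057790×(2.880000 - 2.100000)/(0.057790 - (-0.258063))
       = 2.737287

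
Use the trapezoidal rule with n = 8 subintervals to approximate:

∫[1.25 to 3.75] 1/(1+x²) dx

f(x) = 1/(1+x²)
a = 1.25, b = 3.75, n = 8
h = (b - a)/n = 0.312500

Trapezoidal rule: (h/2)[f(x₀) + 2f(x₁) + 2f(x₂) + ... + f(xₙ)]

x_0 = 1.2500, f(x_0) = 0.390244, coefficient = 1
x_1 = 1.5625, f(x_1) = 0.290579, coefficient = 2
x_2 = 1.8750, f(x_2) = 0.221453, coefficient = 2
x_3 = 2.1875, f(x_3) = 0.172856, coefficient = 2
x_4 = 2.5000, f(x_4) = 0.137931, coefficient = 2
x_5 = 2.8125, f(x_5) = 0.112231, coefficient = 2
x_6 = 3.1250, f(x_6) = 0.092888, coefficient = 2
x_7 = 3.4375, f(x_7) = 0.078025, coefficient = 2
x_8 = 3.7500, f(x_8) = 0.066390, coefficient = 1

I ≈ (0.312500/2) × 2.668562 = 0.416963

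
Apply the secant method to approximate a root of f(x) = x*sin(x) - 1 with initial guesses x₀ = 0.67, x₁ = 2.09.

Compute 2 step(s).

f(x) = x*sin(x) - 1
x₀ = 0.67, x₁ = 2.09

Secant formula: x_{n+1} = x_n - f(x_n)(x_n - x_{n-1})/(f(x_n) - f(x_{n-1}))

Iteration 1:
  f(0.670000) = -0.583939
  f(2.090000) = 0.814568
  x_2 = 2.090000 - 0.814568×(2.090000 - 0.670000)/(0.814568 - (-0.583939))
       = 1.262913
Iteration 2:
  f(2.090000) = 0.814568
  f(1.262913) = 0.203528
  x_3 = 1.262913 - 0.203528×(1.262913 - 2.090000)/(0.203528 - 0.814568)
       = 0.987424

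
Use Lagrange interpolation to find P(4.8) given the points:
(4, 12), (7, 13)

Lagrange interpolation formula:
P(x) = Σ yᵢ × Lᵢ(x)
where Lᵢ(x) = Π_{j≠i} (x - xⱼ)/(xᵢ - xⱼ)

L_0(4.8) = (4.8 - 7)/(4 - 7) = 0.733333
L_1(4.8) = (4.8 - 4)/(7 - 4) = 0.266667

P(4.8) = 12×L_0(4.8) + 13×L_1(4.8)
P(4.8) = 12.266667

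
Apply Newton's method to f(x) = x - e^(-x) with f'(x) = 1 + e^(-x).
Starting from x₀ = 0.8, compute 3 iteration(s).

f(x) = x - e^(-x)
f'(x) = 1 + e^(-x)
x₀ = 0.8

Newton-Raphson formula: x_{n+1} = x_n - f(x_n)/f'(x_n)

Iteration 1:
  f(0.800000) = 0.350671
  f'(0.800000) = 1.449329
  x_1 = 0.800000 - 0.350671/1.449329 = 0.558046
Iteration 2:
  f(0.558046) = -0.014280
  f'(0.558046) = 1.572326
  x_2 = 0.558046 - (-0.014280)/1.572326 = 0.567128
Iteration 3:
  f(0.567128) = -0.000024
  f'(0.567128) = 1.567152
  x_3 = 0.567128 - (-0.000024)/1.567152 = 0.567143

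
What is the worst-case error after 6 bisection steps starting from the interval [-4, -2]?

Bisection error bound: |error| ≤ (b-a)/2^n
|error| ≤ (-2 - (-4))/2^6 = 2/2^6
|error| ≤ 0.0312500000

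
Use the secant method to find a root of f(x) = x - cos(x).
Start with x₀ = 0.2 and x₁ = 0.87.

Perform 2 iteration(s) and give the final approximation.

f(x) = x - cos(x)
x₀ = 0.2, x₁ = 0.87

Secant formula: x_{n+1} = x_n - f(x_n)(x_n - x_{n-1})/(f(x_n) - f(x_{n-1}))

Iteration 1:
  f(0.200000) = -0.780067
  f(0.870000) = 0.225173
  x_2 = 0.870000 - 0.225173×(0.870000 - 0.200000)/(0.225173 - (-0.780067))
       = 0.719920
Iteration 2:
  f(0.870000) = 0.225173
  f(0.719920) = -0.031938
  x_3 = 0.719920 - (-0.031938)×(0.719920 - 0.870000)/(-0.031938 - 0.225173)
       = 0.738563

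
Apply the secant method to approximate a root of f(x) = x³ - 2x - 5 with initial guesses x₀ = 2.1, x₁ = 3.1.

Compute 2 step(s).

f(x) = x³ - 2x - 5
x₀ = 2.1, x₁ = 3.1

Secant formula: x_{n+1} = x_n - f(x_n)(x_n - x_{n-1})/(f(x_n) - f(x_{n-1}))

Iteration 1:
  f(2.100000) = 0.061000
  f(3.100000) = 18.591000
  x_2 = 3.100000 - 18.591000×(3.100000 - 2.100000)/(18.591000 - 0.061000)
       = 2.096708
Iteration 2:
  f(3.100000) = 18.591000
  f(2.096708) = 0.024100
  x_3 = 2.096708 - 0.024100×(2.096708 - 3.100000)/(0.024100 - 18.591000)
       = 2.095406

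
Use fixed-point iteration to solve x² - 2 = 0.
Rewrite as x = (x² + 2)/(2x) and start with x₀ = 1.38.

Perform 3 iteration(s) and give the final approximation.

Equation: x² - 2 = 0
Fixed-point form: x = (x² + 2)/(2x)
x₀ = 1.38

x_1 = g(1.380000) = 1.414638
x_2 = g(1.414638) = 1.414214
x_3 = g(1.414214) = 1.414214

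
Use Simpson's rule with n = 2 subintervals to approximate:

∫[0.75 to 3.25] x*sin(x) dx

f(x) = x*sin(x)
a = 0.75, b = 3.25, n = 2
h = (b - a)/n = 1.250000

Simpson's rule: (h/3)[f(x₀) + 4f(x₁) + 2f(x₂) + ... + f(xₙ)]

x_0 = 0.7500, f(x_0) = 0.511229, coefficient = 1
x_1 = 2.0000, f(x_1) = 1.818595, coefficient = 4
x_2 = 3.2500, f(x_2) = -0.351634, coefficient = 1

I ≈ (1.250000/3) × 7.433974 = 3.097489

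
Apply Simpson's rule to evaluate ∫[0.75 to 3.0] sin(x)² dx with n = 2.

f(x) = sin(x)²
a = 0.75, b = 3.0, n = 2
h = (b - a)/n = 1.125000

Simpson's rule: (h/3)[f(x₀) + 4f(x₁) + 2f(x₂) + ... + f(xₙ)]

x_0 = 0.7500, f(x_0) = 0.464631, coefficient = 1
x_1 = 1.8750, f(x_1) = 0.910280, coefficient = 4
x_2 = 3.0000, f(x_2) = 0.019915, coefficient = 1

I ≈ (1.125000/3) × 4.125665 = 1.547124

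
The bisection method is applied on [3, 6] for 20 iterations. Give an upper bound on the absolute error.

Bisection error bound: |error| ≤ (b-a)/2^n
|error| ≤ (6 - 3)/2^20 = 3/2^20
|error| ≤ 0.0000028610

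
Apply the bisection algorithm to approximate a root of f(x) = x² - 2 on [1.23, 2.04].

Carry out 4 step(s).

f(x) = x² - 2
Initial interval: [1.23, 2.04]

Iteration 1:
  c_1 = (1.230000 + 2.040000)/2 = 1.635000
  f(c_1) = f(1.635000) = 0.673225
  f(a) × f(c) < 0, new interval: [1.230000, 1.635000]
Iteration 2:
  c_2 = (1.230000 + 1.635000)/2 = 1.432500
  f(c_2) = f(1.432500) = 0.052056
  f(a) × f(c) < 0, new interval: [1.230000, 1.432500]
Iteration 3:
  c_3 = (1.230000 + 1.432500)/2 = 1.331250
  f(c_3) = f(1.331250) = -0.227773
  f(a) × f(c) ≥ 0, new interval: [1.331250, 1.432500]
Iteration 4:
  c_4 = (1.331250 + 1.432500)/2 = 1.381875
  f(c_4) = f(1.381875) = -0.090421
  f(a) × f(c) ≥ 0, new interval: [1.381875, 1.432500]

After 4 iteration(s), the approximation is c_4 = 1.381875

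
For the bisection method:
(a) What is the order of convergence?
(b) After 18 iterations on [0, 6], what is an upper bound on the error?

(a) Bisection has linear (order 1) convergence; the error is halved each step.

(b) Error bound = (b-a)/2^n = (6 - 0)/2^{18}
    = 6/2^{18}

(a) 1 (linear); (b) error ≤ 2.29e-05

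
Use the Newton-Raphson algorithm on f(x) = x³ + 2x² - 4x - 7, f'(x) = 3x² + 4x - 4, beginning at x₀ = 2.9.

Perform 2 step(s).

f(x) = x³ + 2x² - 4x - 7
f'(x) = 3x² + 4x - 4
x₀ = 2.9

Newton-Raphson formula: x_{n+1} = x_n - f(x_n)/f'(x_n)

Iteration 1:
  f(2.900000) = 22.609000
  f'(2.900000) = 32.830000
  x_1 = 2.900000 - 22.609000/32.830000 = 2.211331
Iteration 2:
  f(2.211331) = 4.748022
  f'(2.211331) = 19.515280
  x_2 = 2.211331 - 4.748022/19.515280 = 1.968033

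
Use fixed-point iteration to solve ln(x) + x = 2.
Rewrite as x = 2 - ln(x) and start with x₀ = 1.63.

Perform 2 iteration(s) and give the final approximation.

Equation: ln(x) + x = 2
Fixed-point form: x = 2 - ln(x)
x₀ = 1.63

x_1 = g(1.630000) = 1.511420
x_2 = g(1.511420) = 1.586950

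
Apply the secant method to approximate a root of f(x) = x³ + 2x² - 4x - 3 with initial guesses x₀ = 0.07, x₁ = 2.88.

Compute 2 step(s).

f(x) = x³ + 2x² - 4x - 3
x₀ = 0.07, x₁ = 2.88

Secant formula: x_{n+1} = x_n - f(x_n)(x_n - x_{n-1})/(f(x_n) - f(x_{n-1}))

Iteration 1:
  f(0.070000) = -3.269857
  f(2.880000) = 25.956672
  x_2 = 2.880000 - 25.956672×(2.880000 - 0.070000)/(25.956672 - (-3.269857))
       = 0.384382
Iteration 2:
  f(2.880000) = 25.956672
  f(0.384382) = -4.185237
  x_3 = 0.384382 - (-4.185237)×(0.384382 - 2.880000)/(-4.185237 - 25.956672)
       = 0.730901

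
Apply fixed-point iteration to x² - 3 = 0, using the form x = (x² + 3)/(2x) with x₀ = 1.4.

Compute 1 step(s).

Equation: x² - 3 = 0
Fixed-point form: x = (x² + 3)/(2x)
x₀ = 1.4

x_1 = g(1.400000) = 1.771429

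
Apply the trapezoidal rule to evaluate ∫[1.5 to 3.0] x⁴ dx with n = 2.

f(x) = x⁴
a = 1.5, b = 3.0, n = 2
h = (b - a)/n = 0.750000

Trapezoidal rule: (h/2)[f(x₀) + 2f(x₁) + 2f(x₂) + ... + f(xₙ)]

x_0 = 1.5000, f(x_0) = 5.062500, coefficient = 1
x_1 = 2.2500, f(x_1) = 25.628906, coefficient = 2
x_2 = 3.0000, f(x_2) = 81.000000, coefficient = 1

I ≈ (0.750000/2) × 137.320312 = 51.495117
Exact value: 47.081250
Error: 4.413867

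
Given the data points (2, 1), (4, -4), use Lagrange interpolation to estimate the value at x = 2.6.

Lagrange interpolation formula:
P(x) = Σ yᵢ × Lᵢ(x)
where Lᵢ(x) = Π_{j≠i} (x - xⱼ)/(xᵢ - xⱼ)

L_0(2.6) = (2.6 - 4)/(2 - 4) = 0.700000
L_1(2.6) = (2.6 - 2)/(4 - 2) = 0.300000

P(2.6) = 1×L_0(2.6) + (-4)×L_1(2.6)
P(2.6) = -0.500000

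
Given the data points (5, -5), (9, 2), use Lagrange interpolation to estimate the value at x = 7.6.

Lagrange interpolation formula:
P(x) = Σ yᵢ × Lᵢ(x)
where Lᵢ(x) = Π_{j≠i} (x - xⱼ)/(xᵢ - xⱼ)

L_0(7.6) = (7.6 - 9)/(5 - 9) = 0.350000
L_1(7.6) = (7.6 - 5)/(9 - 5) = 0.650000

P(7.6) = (-5)×L_0(7.6) + 2×L_1(7.6)
P(7.6) = -0.450000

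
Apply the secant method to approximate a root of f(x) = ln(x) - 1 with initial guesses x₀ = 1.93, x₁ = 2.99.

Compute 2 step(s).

f(x) = ln(x) - 1
x₀ = 1.93, x₁ = 2.99

Secant formula: x_{n+1} = x_n - f(x_n)(x_n - x_{n-1})/(f(x_n) - f(x_{n-1}))

Iteration 1:
  f(1.930000) = -0.342480
  f(2.990000) = 0.095273
  x_2 = 2.990000 - 0.095273×(2.990000 - 1.930000)/(0.095273 - (-0.342480))
       = 2.759300
Iteration 2:
  f(2.990000) = 0.095273
  f(2.759300) = 0.014977
  x_3 = 2.759300 - 0.014977×(2.759300 - 2.990000)/(0.014977 - 0.095273)
       = 2.716269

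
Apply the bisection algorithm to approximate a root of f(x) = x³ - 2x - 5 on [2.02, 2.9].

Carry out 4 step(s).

f(x) = x³ - 2x - 5
Initial interval: [2.02, 2.9]

Iteration 1:
  c_1 = (2.020000 + 2.900000)/2 = 2.460000
  f(c_1) = f(2.460000) = 4.966936
  f(a) × f(c) < 0, new interval: [2.020000, 2.460000]
Iteration 2:
  c_2 = (2.020000 + 2.460000)/2 = 2.240000
  f(c_2) = f(2.240000) = 1.759424
  f(a) × f(c) < 0, new interval: [2.020000, 2.240000]
Iteration 3:
  c_3 = (2.020000 + 2.240000)/2 = 2.130000
  f(c_3) = f(2.130000) = 0.403597
  f(a) × f(c) < 0, new interval: [2.020000, 2.130000]
Iteration 4:
  c_4 = (2.020000 + 2.130000)/2 = 2.075000
  f(c_4) = f(2.075000) = -0.215828
  f(a) × f(c) ≥ 0, new interval: [2.075000, 2.130000]

After 4 iteration(s), the approximation is c_4 = 2.075000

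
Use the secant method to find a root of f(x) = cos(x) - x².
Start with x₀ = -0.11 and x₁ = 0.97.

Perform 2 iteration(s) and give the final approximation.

f(x) = cos(x) - x²
x₀ = -0.11, x₁ = 0.97

Secant formula: x_{n+1} = x_n - f(x_n)(x_n - x_{n-1})/(f(x_n) - f(x_{n-1}))

Iteration 1:
  f(-0.110000) = 0.981856
  f(0.970000) = -0.375600
  x_2 = 0.970000 - (-0.375600)×(0.970000 - (-0.110000))/(-0.375600 - 0.981856)
       = 0.671170
Iteration 2:
  f(0.970000) = -0.375600
  f(0.671170) = 0.332625
  x_3 = 0.671170 - 0.332625×(0.671170 - 0.970000)/(0.332625 - (-0.375600))
       = 0.811519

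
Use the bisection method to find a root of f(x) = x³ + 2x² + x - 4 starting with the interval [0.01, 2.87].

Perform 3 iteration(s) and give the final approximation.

f(x) = x³ + 2x² + x - 4
Initial interval: [0.01, 2.87]

Iteration 1:
  c_1 = (0.010000 + 2.870000)/2 = 1.440000
  f(c_1) = f(1.440000) = 4.573184
  f(a) × f(c) < 0, new interval: [0.010000, 1.440000]
Iteration 2:
  c_2 = (0.010000 + 1.440000)/2 = 0.725000
  f(c_2) = f(0.725000) = -1.842672
  f(a) × f(c) ≥ 0, new interval: [0.725000, 1.440000]
Iteration 3:
  c_3 = (0.725000 + 1.440000)/2 = 1.082500
  f(c_3) = f(1.082500) = 0.694593
  f(a) × f(c) < 0, new interval: [0.725000, 1.082500]

After 3 iteration(s), the approximation is c_3 = 1.082500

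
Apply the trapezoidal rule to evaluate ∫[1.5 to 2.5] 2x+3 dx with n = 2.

f(x) = 2x+3
a = 1.5, b = 2.5, n = 2
h = (b - a)/n = 0.500000

Trapezoidal rule: (h/2)[f(x₀) + 2f(x₁) + 2f(x₂) + ... + f(xₙ)]

x_0 = 1.5000, f(x_0) = 6.000000, coefficient = 1
x_1 = 2.0000, f(x_1) = 7.000000, coefficient = 2
x_2 = 2.5000, f(x_2) = 8.000000, coefficient = 1

I ≈ (0.500000/2) × 28.000000 = 7.000000
Exact value: 7.000000
Error: 0.000000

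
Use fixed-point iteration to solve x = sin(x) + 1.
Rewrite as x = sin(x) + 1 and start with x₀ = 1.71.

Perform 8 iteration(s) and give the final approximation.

Equation: x = sin(x) + 1
Fixed-point form: x = sin(x) + 1
x₀ = 1.71

x_1 = g(1.710000) = 1.990327
x_2 = g(1.990327) = 1.913280
x_3 = g(1.913280) = 1.941923
x_4 = g(1.941923) = 1.931919
x_5 = g(1.931919) = 1.935501
x_6 = g(1.935501) = 1.934229
x_7 = g(1.934229) = 1.934682
x_8 = g(1.934682) = 1.934521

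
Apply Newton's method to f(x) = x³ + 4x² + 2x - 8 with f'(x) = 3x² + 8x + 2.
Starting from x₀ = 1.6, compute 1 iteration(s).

f(x) = x³ + 4x² + 2x - 8
f'(x) = 3x² + 8x + 2
x₀ = 1.6

Newton-Raphson formula: x_{n+1} = x_n - f(x_n)/f'(x_n)

Iteration 1:
  f(1.600000) = 9.536000
  f'(1.600000) = 22.480000
  x_1 = 1.600000 - 9.536000/22.480000 = 1.175801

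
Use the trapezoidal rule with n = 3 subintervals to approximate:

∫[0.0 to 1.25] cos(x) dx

f(x) = cos(x)
a = 0.0, b = 1.25, n = 3
h = (b - a)/n = 0.416667

Trapezoidal rule: (h/2)[f(x₀) + 2f(x₁) + 2f(x₂) + ... + f(xₙ)]

x_0 = 0.0000, f(x_0) = 1.000000, coefficient = 1
x_1 = 0.4167, f(x_1) = 0.914443, coefficient = 2
x_2 = 0.8333, f(x_2) = 0.672412, coefficient = 2
x_3 = 1.2500, f(x_3) = 0.315322, coefficient = 1

I ≈ (0.416667/2) × 4.489033 = 0.935215
Exact value: 0.948985
Error: 0.013769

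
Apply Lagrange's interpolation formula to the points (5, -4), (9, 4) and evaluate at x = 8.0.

Lagrange interpolation formula:
P(x) = Σ yᵢ × Lᵢ(x)
where Lᵢ(x) = Π_{j≠i} (x - xⱼ)/(xᵢ - xⱼ)

L_0(8.0) = (8.0 - 9)/(5 - 9) = 0.250000
L_1(8.0) = (8.0 - 5)/(9 - 5) = 0.750000

P(8.0) = (-4)×L_0(8.0) + 4×L_1(8.0)
P(8.0) = 2.000000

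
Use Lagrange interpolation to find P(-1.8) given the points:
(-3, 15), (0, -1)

Lagrange interpolation formula:
P(x) = Σ yᵢ × Lᵢ(x)
where Lᵢ(x) = Π_{j≠i} (x - xⱼ)/(xᵢ - xⱼ)

L_0(-1.8) = (-1.8 - 0)/(-3 - 0) = 0.600000
L_1(-1.8) = (-1.8 - (-3))/(0 - (-3)) = 0.400000

P(-1.8) = 15×L_0(-1.8) + (-1)×L_1(-1.8)
P(-1.8) = 8.600000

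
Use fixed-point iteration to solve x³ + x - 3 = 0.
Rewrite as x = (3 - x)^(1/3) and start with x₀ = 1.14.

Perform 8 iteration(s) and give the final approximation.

Equation: x³ + x - 3 = 0
Fixed-point form: x = (3 - x)^(1/3)
x₀ = 1.14

x_1 = g(1.140000) = 1.229809
x_2 = g(1.229809) = 1.209688
x_3 = g(1.209688) = 1.214254
x_4 = g(1.214254) = 1.213221
x_5 = g(1.213221) = 1.213455
x_6 = g(1.213455) = 1.213402
x_7 = g(1.213402) = 1.213414
x_8 = g(1.213414) = 1.213411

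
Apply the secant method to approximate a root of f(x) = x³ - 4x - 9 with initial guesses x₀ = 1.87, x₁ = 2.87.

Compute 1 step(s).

f(x) = x³ - 4x - 9
x₀ = 1.87, x₁ = 2.87

Secant formula: x_{n+1} = x_n - f(x_n)(x_n - x_{n-1})/(f(x_n) - f(x_{n-1}))

Iteration 1:
  f(1.870000) = -9.940797
  f(2.870000) = 3.159903
  x_2 = 2.870000 - 3.159903×(2.870000 - 1.870000)/(3.159903 - (-9.940797))
       = 2.628799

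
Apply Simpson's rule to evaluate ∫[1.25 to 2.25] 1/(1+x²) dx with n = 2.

f(x) = 1/(1+x²)
a = 1.25, b = 2.25, n = 2
h = (b - a)/n = 0.500000

Simpson's rule: (h/3)[f(x₀) + 4f(x₁) + 2f(x₂) + ... + f(xₙ)]

x_0 = 1.2500, f(x_0) = 0.390244, coefficient = 1
x_1 = 1.7500, f(x_1) = 0.246154, coefficient = 4
x_2 = 2.2500, f(x_2) = 0.164948, coefficient = 1

I ≈ (0.500000/3) × 1.539808 = 0.256635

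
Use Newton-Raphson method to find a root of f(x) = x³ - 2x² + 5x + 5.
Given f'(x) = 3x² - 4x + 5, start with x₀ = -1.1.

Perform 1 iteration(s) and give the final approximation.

f(x) = x³ - 2x² + 5x + 5
f'(x) = 3x² - 4x + 5
x₀ = -1.1

Newton-Raphson formula: x_{n+1} = x_n - f(x_n)/f'(x_n)

Iteration 1:
  f(-1.100000) = -4.251000
  f'(-1.100000) = 13.030000
  x_1 = -1.100000 - (-4.251000)/13.030000 = -0.773753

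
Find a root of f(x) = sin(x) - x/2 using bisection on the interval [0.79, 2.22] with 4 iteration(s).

f(x) = sin(x) - x/2
Initial interval: [0.79, 2.22]

Iteration 1:
  c_1 = (0.790000 + 2.220000)/2 = 1.505000
  f(c_1) = f(1.505000) = 0.245336
  f(a) × f(c) ≥ 0, new interval: [1.505000, 2.220000]
Iteration 2:
  c_2 = (1.505000 + 2.220000)/2 = 1.862500
  f(c_2) = f(1.862500) = 0.026505
  f(a) × f(c) ≥ 0, new interval: [1.862500, 2.220000]
Iteration 3:
  c_3 = (1.862500 + 2.220000)/2 = 2.041250
  f(c_3) = f(2.041250) = -0.129262
  f(a) × f(c) < 0, new interval: [1.862500, 2.041250]
Iteration 4:
  c_4 = (1.862500 + 2.041250)/2 = 1.951875
  f(c_4) = f(1.951875) = -0.047674
  f(a) × f(c) < 0, new interval: [1.862500, 1.951875]

After 4 iteration(s), the approximation is c_4 = 1.951875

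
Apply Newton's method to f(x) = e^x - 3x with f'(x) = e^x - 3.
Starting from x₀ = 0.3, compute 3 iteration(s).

f(x) = e^x - 3x
f'(x) = e^x - 3
x₀ = 0.3

Newton-Raphson formula: x_{n+1} = x_n - f(x_n)/f'(x_n)

Iteration 1:
  f(0.300000) = 0.449859
  f'(0.300000) = -1.650141
  x_1 = 0.300000 - 0.449859/(-1.650141) = 0.572618
Iteration 2:
  f(0.572618) = 0.055048
  f'(0.572618) = -1.227097
  x_2 = 0.572618 - 0.055048/(-1.227097) = 0.617479
Iteration 3:
  f(0.617479) = 0.001811
  f'(0.617479) = -1.145753
  x_3 = 0.617479 - 0.001811/(-1.145753) = 0.619059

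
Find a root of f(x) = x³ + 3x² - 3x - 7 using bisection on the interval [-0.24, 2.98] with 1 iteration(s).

f(x) = x³ + 3x² - 3x - 7
Initial interval: [-0.24, 2.98]

Iteration 1:
  c_1 = (-0.240000 + 2.980000)/2 = 1.370000
  f(c_1) = f(1.370000) = -2.907947
  f(a) × f(c) ≥ 0, new interval: [1.370000, 2.980000]

After 1 iteration(s), the approximation is c_1 = 1.370000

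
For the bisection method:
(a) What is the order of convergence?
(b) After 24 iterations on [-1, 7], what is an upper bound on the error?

(a) Bisection has linear (order 1) convergence; the error is halved each step.

(b) Error bound = (b-a)/2^n = (7 - (-1))/2^{24}
    = 8/2^{24}

(a) 1 (linear); (b) error ≤ 4.77e-07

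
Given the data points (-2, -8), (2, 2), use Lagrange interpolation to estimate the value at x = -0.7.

Lagrange interpolation formula:
P(x) = Σ yᵢ × Lᵢ(x)
where Lᵢ(x) = Π_{j≠i} (x - xⱼ)/(xᵢ - xⱼ)

L_0(-0.7) = (-0.7 - 2)/(-2 - 2) = 0.675000
L_1(-0.7) = (-0.7 - (-2))/(2 - (-2)) = 0.325000

P(-0.7) = (-8)×L_0(-0.7) + 2×L_1(-0.7)
P(-0.7) = -4.750000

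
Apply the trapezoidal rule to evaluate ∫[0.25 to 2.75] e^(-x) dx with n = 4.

f(x) = e^(-x)
a = 0.25, b = 2.75, n = 4
h = (b - a)/n = 0.625000

Trapezoidal rule: (h/2)[f(x₀) + 2f(x₁) + 2f(x₂) + ... + f(xₙ)]

x_0 = 0.2500, f(x_0) = 0.778801, coefficient = 1
x_1 = 0.8750, f(x_1) = 0.416862, coefficient = 2
x_2 = 1.5000, f(x_2) = 0.223130, coefficient = 2
x_3 = 2.1250, f(x_3) = 0.119433, coefficient = 2
x_4 = 2.7500, f(x_4) = 0.063928, coefficient = 1

I ≈ (0.625000/2) × 2.361579 = 0.737993
Exact value: 0.714873
Error: 0.023120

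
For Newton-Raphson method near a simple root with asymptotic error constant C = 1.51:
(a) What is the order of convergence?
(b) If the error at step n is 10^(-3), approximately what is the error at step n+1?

(a) Newton-Raphson has quadratic (order 2) convergence near simple roots.
    This means |e_{n+1}| ≈ C|e_n|².

(b) With |e_n| = 10^(-3) and C = 1.51:
    |e_{n+1}| ≈ 1.51 × (10^(-3))² = 1.51 × 10^(-6)

(a) 2 (quadratic); (b) |e_{n+1}| ≈ 1.510e-06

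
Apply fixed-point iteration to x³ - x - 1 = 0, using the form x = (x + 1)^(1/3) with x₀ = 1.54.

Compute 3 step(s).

Equation: x³ - x - 1 = 0
Fixed-point form: x = (x + 1)^(1/3)
x₀ = 1.54

x_1 = g(1.540000) = 1.364409
x_2 = g(1.364409) = 1.332215
x_3 = g(1.332215) = 1.326140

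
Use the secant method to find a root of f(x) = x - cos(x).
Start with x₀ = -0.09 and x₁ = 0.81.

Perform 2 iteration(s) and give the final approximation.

f(x) = x - cos(x)
x₀ = -0.09, x₁ = 0.81

Secant formula: x_{n+1} = x_n - f(x_n)(x_n - x_{n-1})/(f(x_n) - f(x_{n-1}))

Iteration 1:
  f(-0.090000) = -1.085953
  f(0.810000) = 0.120502
  x_2 = 0.810000 - 0.120502×(0.810000 - (-0.090000))/(0.120502 - (-1.085953))
       = 0.720107
Iteration 2:
  f(0.810000) = 0.120502
  f(0.720107) = -0.031628
  x_3 = 0.720107 - (-0.031628)×(0.720107 - 0.810000)/(-0.031628 - 0.120502)
       = 0.738796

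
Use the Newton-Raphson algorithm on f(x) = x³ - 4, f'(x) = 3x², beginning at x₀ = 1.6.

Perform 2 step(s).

f(x) = x³ - 4
f'(x) = 3x²
x₀ = 1.6

Newton-Raphson formula: x_{n+1} = x_n - f(x_n)/f'(x_n)

Iteration 1:
  f(1.600000) = 0.096000
  f'(1.600000) = 7.680000
  x_1 = 1.600000 - 0.096000/7.680000 = 1.587500
Iteration 2:
  f(1.587500) = 0.000748
  f'(1.587500) = 7.560469
  x_2 = 1.587500 - 0.000748/7.560469 = 1.587401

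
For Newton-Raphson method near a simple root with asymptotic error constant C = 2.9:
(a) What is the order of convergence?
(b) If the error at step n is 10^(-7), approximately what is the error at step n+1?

(a) Newton-Raphson has quadratic (order 2) convergence near simple roots.
    This means |e_{n+1}| ≈ C|e_n|².

(b) With |e_n| = 10^(-7) and C = 2.9:
    |e_{n+1}| ≈ 2.9 × (10^(-7))² = 2.9 × 10^(-14)

(a) 2 (quadratic); (b) |e_{n+1}| ≈ 2.900e-14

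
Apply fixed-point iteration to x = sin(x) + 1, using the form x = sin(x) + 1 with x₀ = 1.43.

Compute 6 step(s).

Equation: x = sin(x) + 1
Fixed-point form: x = sin(x) + 1
x₀ = 1.43

x_1 = g(1.430000) = 1.990105
x_2 = g(1.990105) = 1.913371
x_3 = g(1.913371) = 1.941893
x_4 = g(1.941893) = 1.931930
x_5 = g(1.931930) = 1.935497
x_6 = g(1.935497) = 1.934231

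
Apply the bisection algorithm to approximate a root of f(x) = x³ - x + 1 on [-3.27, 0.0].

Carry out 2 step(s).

f(x) = x³ - x + 1
Initial interval: [-3.27, 0.0]

Iteration 1:
  c_1 = (-3.270000 + 0.000000)/2 = -1.635000
  f(c_1) = f(-1.635000) = -1.735723
  f(a) × f(c) ≥ 0, new interval: [-1.635000, 0.000000]
Iteration 2:
  c_2 = (-1.635000 + 0.000000)/2 = -0.817500
  f(c_2) = f(-0.817500) = 1.271160
  f(a) × f(c) < 0, new interval: [-1.635000, -0.817500]

After 2 iteration(s), the approximation is c_2 = -0.817500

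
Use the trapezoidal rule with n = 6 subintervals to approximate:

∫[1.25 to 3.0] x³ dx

f(x) = x³
a = 1.25, b = 3.0, n = 6
h = (b - a)/n = 0.291667

Trapezoidal rule: (h/2)[f(x₀) + 2f(x₁) + 2f(x₂) + ... + f(xₙ)]

x_0 = 1.2500, f(x_0) = 1.953125, coefficient = 1
x_1 = 1.5417, f(x_1) = 3.664135, coefficient = 2
x_2 = 1.8333, f(x_2) = 6.162037, coefficient = 2
x_3 = 2.1250, f(x_3) = 9.595703, coefficient = 2
x_4 = 2.4167, f(x_4) = 14.114005, coefficient = 2
x_5 = 2.7083, f(x_5) = 19.865813, coefficient = 2
x_6 = 3.0000, f(x_6) = 27.000000, coefficient = 1

I ≈ (0.291667/2) × 135.756510 = 19.797824
Exact value: 19.639648
Error: 0.158176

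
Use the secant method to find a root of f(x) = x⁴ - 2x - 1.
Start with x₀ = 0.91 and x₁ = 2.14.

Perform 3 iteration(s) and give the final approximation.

f(x) = x⁴ - 2x - 1
x₀ = 0.91, x₁ = 2.14

Secant formula: x_{n+1} = x_n - f(x_n)(x_n - x_{n-1})/(f(x_n) - f(x_{n-1}))

Iteration 1:
  f(0.910000) = -2.134250
  f(2.140000) = 15.692736
  x_2 = 2.140000 - 15.692736×(2.140000 - 0.910000)/(15.692736 - (-2.134250))
       = 1.057256
Iteration 2:
  f(2.140000) = 15.692736
  f(1.057256) = -1.865057
  x_3 = 1.057256 - (-1.865057)×(1.057256 - 2.140000)/(-1.865057 - 15.692736)
       = 1.172269
Iteration 3:
  f(1.057256) = -1.865057
  f(1.172269) = -1.456072
  x_4 = 1.172269 - (-1.456072)×(1.172269 - 1.057256)/(-1.456072 - (-1.865057))
       = 1.581740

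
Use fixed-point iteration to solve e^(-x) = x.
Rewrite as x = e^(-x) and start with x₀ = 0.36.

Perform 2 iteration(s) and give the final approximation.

Equation: e^(-x) = x
Fixed-point form: x = e^(-x)
x₀ = 0.36

x_1 = g(0.360000) = 0.697676
x_2 = g(0.697676) = 0.497741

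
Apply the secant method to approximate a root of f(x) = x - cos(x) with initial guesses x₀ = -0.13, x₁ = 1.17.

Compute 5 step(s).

f(x) = x - cos(x)
x₀ = -0.13, x₁ = 1.17

Secant formula: x_{n+1} = x_n - f(x_n)(x_n - x_{n-1})/(f(x_n) - f(x_{n-1}))

Iteration 1:
  f(-0.130000) = -1.121562
  f(1.170000) = 0.779848
  x_2 = 1.170000 - 0.779848×(1.170000 - (-0.130000))/(0.779848 - (-1.121562))
       = 0.636815
Iteration 2:
  f(1.170000) = 0.779848
  f(0.636815) = -0.167178
  x_3 = 0.636815 - (-0.167178)×(0.636815 - 1.170000)/(-0.167178 - 0.779848)
       = 0.730938
Iteration 3:
  f(0.636815) = -0.167178
  f(0.730938) = -0.013610
  x_4 = 0.730938 - (-0.013610)×(0.730938 - 0.636815)/(-0.013610 - (-0.167178))
       = 0.739280
Iteration 4:
  f(0.730938) = -0.013610
  f(0.739280) = 0.000326
  x_5 = 0.739280 - 0.000326×(0.739280 - 0.730938)/(0.000326 - (-0.013610))
       = 0.739085
Iteration 5:
  f(0.739280) = 0.000326
  f(0.739085) = -0.000001
  x_6 = 0.739085 - (-0.000001)×(0.739085 - 0.739280)/(-0.000001 - 0.000326)
       = 0.739085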